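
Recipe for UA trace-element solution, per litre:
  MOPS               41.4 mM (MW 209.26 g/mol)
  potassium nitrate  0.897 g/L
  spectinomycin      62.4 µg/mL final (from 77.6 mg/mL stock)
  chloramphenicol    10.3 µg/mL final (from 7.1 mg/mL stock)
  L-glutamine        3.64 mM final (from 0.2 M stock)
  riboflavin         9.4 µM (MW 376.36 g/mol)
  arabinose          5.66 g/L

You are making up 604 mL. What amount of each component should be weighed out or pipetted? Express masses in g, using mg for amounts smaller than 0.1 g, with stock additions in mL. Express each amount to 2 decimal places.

MOPS 5.23 g; potassium nitrate 0.54 g; spectinomycin 0.49 mL; chloramphenicol 0.88 mL; L-glutamine 10.99 mL; riboflavin 2.14 mg; arabinose 3.42 g

Scale factor relative to 1 L: 0.604.
MOPS: 41.4 mmol/L × 209.26 g/mol × 0.604 L ÷ 1000 = 5.23 g
potassium nitrate: 0.897 g/L × 0.604 L = 0.54 g
spectinomycin: C1V1 = C2V2 → 62.4 µg/mL × 604 mL ÷ 77600 µg/mL = 0.49 mL
chloramphenicol: V = C2·V2/C1 = 10.3 µg/mL × 604 mL ÷ 7100 µg/mL = 0.88 mL
L-glutamine: V = C2·V2/C1 = 3.64 mM × 604 mL ÷ 200 mM = 10.99 mL
riboflavin: 9.4 µmol/L × 376.36 g/mol × 0.604 L ÷ 1000 = 2.14 mg
arabinose: 5.66 g/L × 0.604 L = 3.42 g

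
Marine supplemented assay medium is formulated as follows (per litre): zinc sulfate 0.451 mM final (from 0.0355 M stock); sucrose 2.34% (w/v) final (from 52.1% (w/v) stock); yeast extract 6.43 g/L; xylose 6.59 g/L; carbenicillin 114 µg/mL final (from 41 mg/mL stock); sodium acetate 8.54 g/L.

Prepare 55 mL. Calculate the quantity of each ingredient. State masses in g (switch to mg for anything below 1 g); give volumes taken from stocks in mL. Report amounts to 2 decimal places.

zinc sulfate 0.70 mL; sucrose 2.47 mL; yeast extract 353.65 mg; xylose 362.45 mg; carbenicillin 0.15 mL; sodium acetate 469.70 mg

Scale factor relative to 1 L: 0.055.
zinc sulfate: V = C2·V2/C1 = 0.451 mM × 55 mL ÷ 35.5 mM = 0.70 mL
sucrose: dilute stock: 2.34% ÷ 52.1% × 55 mL = 2.47 mL
yeast extract: 6.43 g/L × 0.055 L = 0.35365 g = 353.65 mg
xylose: 6.59 g/L × 0.055 L = 0.36245 g = 362.45 mg
carbenicillin: C1V1 = C2V2 → 114 µg/mL × 55 mL ÷ 41000 µg/mL = 0.15 mL
sodium acetate: 8.54 g/L × 0.055 L = 0.4697 g = 469.70 mg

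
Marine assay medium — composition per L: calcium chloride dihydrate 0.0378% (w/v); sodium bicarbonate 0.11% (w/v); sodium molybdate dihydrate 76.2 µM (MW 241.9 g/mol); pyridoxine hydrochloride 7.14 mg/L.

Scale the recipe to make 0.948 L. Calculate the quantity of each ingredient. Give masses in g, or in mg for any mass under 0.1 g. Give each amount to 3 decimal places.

Working volume: 0.948 L.
calcium chloride dihydrate: 0.0378% w/v = 0.378 g/L → 0.378 × 0.948 L = 0.358 g
sodium bicarbonate: 0.11% w/v = 1.1 g/L → 1.1 × 0.948 L = 1.043 g
sodium molybdate dihydrate: 76.2 µmol/L × 241.9 g/mol × 0.948 L ÷ 1000 = 17.474 mg
pyridoxine hydrochloride: 7.14 mg/L × 0.948 L = 6.769 mg

calcium chloride dihydrate 0.358 g; sodium bicarbonate 1.043 g; sodium molybdate dihydrate 17.474 mg; pyridoxine hydrochloride 6.769 mg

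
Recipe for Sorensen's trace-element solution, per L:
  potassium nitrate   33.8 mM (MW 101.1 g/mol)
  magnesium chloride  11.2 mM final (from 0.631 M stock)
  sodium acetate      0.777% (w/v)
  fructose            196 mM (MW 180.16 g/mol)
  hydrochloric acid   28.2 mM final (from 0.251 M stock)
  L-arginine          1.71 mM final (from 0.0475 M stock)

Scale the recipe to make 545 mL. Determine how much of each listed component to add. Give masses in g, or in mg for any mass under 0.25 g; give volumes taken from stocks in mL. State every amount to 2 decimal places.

Working volume: 545 mL = 0.545 L.
potassium nitrate: 33.8 mmol/L × 101.1 g/mol × 0.545 L ÷ 1000 = 1.86 g
magnesium chloride: C1V1 = C2V2 → 11.2 mM × 545 mL ÷ 631 mM = 9.67 mL
sodium acetate: 0.777% w/v = 7.77 g/L → 7.77 × 0.545 L = 4.23 g
fructose: 196 mmol/L × 180.16 g/mol × 0.545 L ÷ 1000 = 19.24 g
hydrochloric acid: C1V1 = C2V2 → 28.2 mM × 545 mL ÷ 251 mM = 61.23 mL
L-arginine: V = C2·V2/C1 = 1.71 mM × 545 mL ÷ 47.5 mM = 19.62 mL

potassium nitrate 1.86 g; magnesium chloride 9.67 mL; sodium acetate 4.23 g; fructose 19.24 g; hydrochloric acid 61.23 mL; L-arginine 19.62 mL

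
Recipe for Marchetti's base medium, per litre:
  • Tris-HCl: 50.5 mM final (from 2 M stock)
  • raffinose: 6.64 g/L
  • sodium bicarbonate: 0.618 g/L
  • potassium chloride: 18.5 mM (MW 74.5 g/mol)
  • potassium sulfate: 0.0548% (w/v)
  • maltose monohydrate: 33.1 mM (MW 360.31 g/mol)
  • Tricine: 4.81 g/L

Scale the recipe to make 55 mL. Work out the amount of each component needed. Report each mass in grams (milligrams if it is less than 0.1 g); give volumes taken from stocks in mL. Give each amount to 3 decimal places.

Working volume: 55 mL = 0.055 L.
Tris-HCl: V = C2·V2/C1 = 50.5 mM × 55 mL ÷ 2000 mM = 1.389 mL
raffinose: 6.64 g/L × 0.055 L = 0.365 g
sodium bicarbonate: 0.618 g/L × 0.055 L = 0.03399 g = 33.990 mg
potassium chloride: 18.5 mmol/L × 74.5 mg/mmol × 0.055 L = 75.804 mg
potassium sulfate: 0.0548 g per 100 mL × 55 mL ÷ 100 = 0.03014 g = 30.140 mg
maltose monohydrate: 33.1 mmol/L × 360.31 g/mol × 0.055 L ÷ 1000 = 0.656 g
Tricine: 4.81 g/L × 0.055 L = 0.265 g

Tris-HCl 1.389 mL; raffinose 0.365 g; sodium bicarbonate 33.990 mg; potassium chloride 75.804 mg; potassium sulfate 30.140 mg; maltose monohydrate 0.656 g; Tricine 0.265 g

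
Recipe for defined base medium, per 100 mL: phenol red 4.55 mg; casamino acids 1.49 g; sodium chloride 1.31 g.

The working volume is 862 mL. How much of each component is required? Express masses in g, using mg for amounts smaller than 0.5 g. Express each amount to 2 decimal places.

Scale factor = 862 mL / 100 mL = 8.62.
phenol red: 4.55 mg × (862 mL / 100 mL) = 39.22 mg
casamino acids: 1.49 g × (862 mL / 100 mL) = 12.84 g
sodium chloride: 1.31 g × (862 mL / 100 mL) = 11.29 g

phenol red 39.22 mg; casamino acids 12.84 g; sodium chloride 11.29 g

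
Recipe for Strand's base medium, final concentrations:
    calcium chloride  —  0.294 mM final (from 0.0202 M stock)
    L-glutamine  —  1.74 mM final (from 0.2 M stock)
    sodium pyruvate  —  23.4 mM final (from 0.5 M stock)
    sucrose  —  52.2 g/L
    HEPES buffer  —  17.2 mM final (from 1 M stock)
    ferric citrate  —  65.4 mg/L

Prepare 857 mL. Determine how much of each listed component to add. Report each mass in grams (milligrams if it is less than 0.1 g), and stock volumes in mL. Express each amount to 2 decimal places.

calcium chloride 12.47 mL; L-glutamine 7.46 mL; sodium pyruvate 40.11 mL; sucrose 44.74 g; HEPES buffer 14.74 mL; ferric citrate 56.05 mg

Scale factor relative to 1 L: 0.857.
calcium chloride: C1V1 = C2V2 → 0.294 mM × 857 mL ÷ 20.2 mM = 12.47 mL
L-glutamine: dilute stock: 1.74 mM × 857 mL ÷ 200 mM = 7.46 mL
sodium pyruvate: dilute stock: 23.4 mM × 857 mL ÷ 500 mM = 40.11 mL
sucrose: 52.2 g/L × 0.857 L = 44.74 g
HEPES buffer: V = C2·V2/C1 = 17.2 mM × 857 mL ÷ 1000 mM = 14.74 mL
ferric citrate: 65.4 mg/L × 0.857 L = 56.05 mg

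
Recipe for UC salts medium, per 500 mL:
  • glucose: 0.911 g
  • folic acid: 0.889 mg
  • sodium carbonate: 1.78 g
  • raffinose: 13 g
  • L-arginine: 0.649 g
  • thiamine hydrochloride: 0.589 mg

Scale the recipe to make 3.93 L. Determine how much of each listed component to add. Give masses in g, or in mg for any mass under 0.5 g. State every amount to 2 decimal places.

glucose 7.16 g; folic acid 6.99 mg; sodium carbonate 13.99 g; raffinose 102.18 g; L-arginine 5.10 g; thiamine hydrochloride 4.63 mg

Ratio of target to recipe volume: 3930 / 500 = 7.86.
glucose: 0.911 g × (3930 mL / 500 mL) = 7.16 g
folic acid: 0.889 mg × (3930 mL / 500 mL) = 6.99 mg
sodium carbonate: 1.78 g × (3930 mL / 500 mL) = 13.99 g
raffinose: 13 g × (3930 mL / 500 mL) = 102.18 g
L-arginine: 0.649 g × (3930 mL / 500 mL) = 5.10 g
thiamine hydrochloride: 0.589 mg × (3930 mL / 500 mL) = 4.63 mg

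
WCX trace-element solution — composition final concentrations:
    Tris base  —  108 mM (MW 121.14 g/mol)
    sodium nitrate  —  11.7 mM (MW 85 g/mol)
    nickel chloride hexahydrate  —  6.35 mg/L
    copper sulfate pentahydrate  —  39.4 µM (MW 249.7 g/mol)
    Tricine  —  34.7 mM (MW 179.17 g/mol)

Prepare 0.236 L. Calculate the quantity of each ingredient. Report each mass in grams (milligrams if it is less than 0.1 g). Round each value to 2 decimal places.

Tris base 3.09 g; sodium nitrate 0.23 g; nickel chloride hexahydrate 1.50 mg; copper sulfate pentahydrate 2.32 mg; Tricine 1.47 g

Scale factor relative to 1 L: 0.236.
Tris base: 108 mmol/L × 121.14 g/mol × 0.236 L ÷ 1000 = 3.09 g
sodium nitrate: 11.7 mmol/L × 85 g/mol × 0.236 L ÷ 1000 = 0.23 g
nickel chloride hexahydrate: 6.35 mg/L × 0.236 L = 1.50 mg
copper sulfate pentahydrate: 39.4 µmol/L × 249.7 g/mol × 0.236 L ÷ 1000 = 2.32 mg
Tricine: 34.7 mmol/L × 179.17 g/mol × 0.236 L ÷ 1000 = 1.47 g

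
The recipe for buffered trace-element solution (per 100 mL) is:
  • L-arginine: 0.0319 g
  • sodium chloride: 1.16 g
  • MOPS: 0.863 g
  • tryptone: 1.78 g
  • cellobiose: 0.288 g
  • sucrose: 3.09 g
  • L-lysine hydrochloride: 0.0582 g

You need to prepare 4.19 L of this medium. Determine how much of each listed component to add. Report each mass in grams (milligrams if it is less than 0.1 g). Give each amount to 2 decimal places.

Scale factor = 4190 mL / 100 mL = 41.9.
L-arginine: 0.0319 g × (4190 mL / 100 mL) = 1.34 g
sodium chloride: 1.16 g × (4190 mL / 100 mL) = 48.60 g
MOPS: 0.863 g × (4190 mL / 100 mL) = 36.16 g
tryptone: 1.78 g × (4190 mL / 100 mL) = 74.58 g
cellobiose: 0.288 g × (4190 mL / 100 mL) = 12.07 g
sucrose: 3.09 g × (4190 mL / 100 mL) = 129.47 g
L-lysine hydrochloride: 0.0582 g × (4190 mL / 100 mL) = 2.44 g

L-arginine 1.34 g; sodium chloride 48.60 g; MOPS 36.16 g; tryptone 74.58 g; cellobiose 12.07 g; sucrose 129.47 g; L-lysine hydrochloride 2.44 g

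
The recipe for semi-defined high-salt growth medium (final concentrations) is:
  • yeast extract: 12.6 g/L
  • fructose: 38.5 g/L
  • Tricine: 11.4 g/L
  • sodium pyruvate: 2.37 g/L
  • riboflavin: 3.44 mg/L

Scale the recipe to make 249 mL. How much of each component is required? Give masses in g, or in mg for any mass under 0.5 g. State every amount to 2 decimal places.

Working volume: 249 mL = 0.249 L.
yeast extract: 12.6 g/L × 0.249 L = 3.14 g
fructose: 38.5 g/L × 0.249 L = 9.59 g
Tricine: 11.4 g/L × 0.249 L = 2.84 g
sodium pyruvate: 2.37 g/L × 0.249 L = 0.59 g
riboflavin: 3.44 mg/L × 0.249 L = 0.86 mg

yeast extract 3.14 g; fructose 9.59 g; Tricine 2.84 g; sodium pyruvate 0.59 g; riboflavin 0.86 mg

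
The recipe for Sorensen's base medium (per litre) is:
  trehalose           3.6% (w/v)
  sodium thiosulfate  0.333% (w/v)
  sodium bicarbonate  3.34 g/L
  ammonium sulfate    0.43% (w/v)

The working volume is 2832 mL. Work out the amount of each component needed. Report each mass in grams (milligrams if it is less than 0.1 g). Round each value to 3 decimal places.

trehalose 101.952 g; sodium thiosulfate 9.431 g; sodium bicarbonate 9.459 g; ammonium sulfate 12.178 g

Working volume: 2832 mL = 2.832 L.
trehalose: 3.6 g per 100 mL × 2832 mL ÷ 100 = 101.952 g
sodium thiosulfate: 0.333% w/v = 3.33 g/L → 3.33 × 2.832 L = 9.431 g
sodium bicarbonate: 3.34 g/L × 2.832 L = 9.459 g
ammonium sulfate: 0.43 g per 100 mL × 2832 mL ÷ 100 = 12.178 g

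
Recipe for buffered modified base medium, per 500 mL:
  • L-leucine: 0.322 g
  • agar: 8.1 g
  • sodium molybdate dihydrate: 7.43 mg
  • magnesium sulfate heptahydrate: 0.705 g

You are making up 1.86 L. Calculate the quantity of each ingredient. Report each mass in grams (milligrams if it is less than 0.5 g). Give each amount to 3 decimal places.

Ratio of target to recipe volume: 1860 / 500 = 3.72.
L-leucine: 0.322 g × (1860 mL / 500 mL) = 1.198 g
agar: 8.1 g × (1860 mL / 500 mL) = 30.132 g
sodium molybdate dihydrate: 7.43 mg × (1860 mL / 500 mL) = 27.640 mg
magnesium sulfate heptahydrate: 0.705 g × (1860 mL / 500 mL) = 2.623 g

L-leucine 1.198 g; agar 30.132 g; sodium molybdate dihydrate 27.640 mg; magnesium sulfate heptahydrate 2.623 g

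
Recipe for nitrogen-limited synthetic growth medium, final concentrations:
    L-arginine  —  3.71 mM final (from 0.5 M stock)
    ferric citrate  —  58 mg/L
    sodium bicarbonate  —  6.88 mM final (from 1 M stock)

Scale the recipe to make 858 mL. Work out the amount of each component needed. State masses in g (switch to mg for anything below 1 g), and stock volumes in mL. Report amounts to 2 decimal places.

L-arginine 6.37 mL; ferric citrate 49.76 mg; sodium bicarbonate 5.90 mL

Target volume = 858 mL = 0.858 L.
L-arginine: C1V1 = C2V2 → 3.71 mM × 858 mL ÷ 500 mM = 6.37 mL
ferric citrate: 58 mg/L × 0.858 L = 49.76 mg
sodium bicarbonate: C1V1 = C2V2 → 6.88 mM × 858 mL ÷ 1000 mM = 5.90 mL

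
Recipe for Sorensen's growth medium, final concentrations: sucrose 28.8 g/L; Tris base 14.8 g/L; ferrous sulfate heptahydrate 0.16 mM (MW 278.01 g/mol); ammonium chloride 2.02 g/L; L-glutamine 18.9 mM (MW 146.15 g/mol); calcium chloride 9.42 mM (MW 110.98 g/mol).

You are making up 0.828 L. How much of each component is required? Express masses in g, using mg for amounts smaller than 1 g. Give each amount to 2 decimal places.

Scale factor relative to 1 L: 0.828.
sucrose: 28.8 g/L × 0.828 L = 23.85 g
Tris base: 14.8 g/L × 0.828 L = 12.25 g
ferrous sulfate heptahydrate: 0.16 mmol/L × 278.01 mg/mmol × 0.828 L = 36.83 mg
ammonium chloride: 2.02 g/L × 0.828 L = 1.67 g
L-glutamine: 18.9 mmol/L × 146.15 g/mol × 0.828 L ÷ 1000 = 2.29 g
calcium chloride: 9.42 mmol/L × 110.98 mg/mmol × 0.828 L = 865.62 mg

sucrose 23.85 g; Tris base 12.25 g; ferrous sulfate heptahydrate 36.83 mg; ammonium chloride 1.67 g; L-glutamine 2.29 g; calcium chloride 865.62 mg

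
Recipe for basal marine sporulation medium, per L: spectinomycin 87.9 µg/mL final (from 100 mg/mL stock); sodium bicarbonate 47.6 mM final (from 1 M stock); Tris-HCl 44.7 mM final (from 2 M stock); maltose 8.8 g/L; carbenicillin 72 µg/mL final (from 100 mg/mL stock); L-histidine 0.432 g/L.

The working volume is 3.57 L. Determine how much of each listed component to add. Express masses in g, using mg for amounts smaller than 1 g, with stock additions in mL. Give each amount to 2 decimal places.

Scale factor relative to 1 L: 3.57.
spectinomycin: dilute stock: 87.9 µg/mL × 3570 mL ÷ 100000 µg/mL = 3.14 mL
sodium bicarbonate: V = C2·V2/C1 = 47.6 mM × 3570 mL ÷ 1000 mM = 169.93 mL
Tris-HCl: dilute stock: 44.7 mM × 3570 mL ÷ 2000 mM = 79.79 mL
maltose: 8.8 g/L × 3.57 L = 31.42 g
carbenicillin: dilute stock: 72 µg/mL × 3570 mL ÷ 100000 µg/mL = 2.57 mL
L-histidine: 0.432 g/L × 3.57 L = 1.54 g

spectinomycin 3.14 mL; sodium bicarbonate 169.93 mL; Tris-HCl 79.79 mL; maltose 31.42 g; carbenicillin 2.57 mL; L-histidine 1.54 g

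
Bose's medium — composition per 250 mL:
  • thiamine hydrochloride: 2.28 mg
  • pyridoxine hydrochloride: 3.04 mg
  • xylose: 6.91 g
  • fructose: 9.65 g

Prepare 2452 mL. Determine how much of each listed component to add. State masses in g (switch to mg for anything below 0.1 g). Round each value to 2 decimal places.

Ratio of target to recipe volume: 2452 / 250 = 9.808.
thiamine hydrochloride: 2.28 mg × (2452 mL / 250 mL) = 22.36 mg
pyridoxine hydrochloride: 3.04 mg × (2452 mL / 250 mL) = 29.82 mg
xylose: 6.91 g × (2452 mL / 250 mL) = 67.77 g
fructose: 9.65 g × (2452 mL / 250 mL) = 94.65 g

thiamine hydrochloride 22.36 mg; pyridoxine hydrochloride 29.82 mg; xylose 67.77 g; fructose 94.65 g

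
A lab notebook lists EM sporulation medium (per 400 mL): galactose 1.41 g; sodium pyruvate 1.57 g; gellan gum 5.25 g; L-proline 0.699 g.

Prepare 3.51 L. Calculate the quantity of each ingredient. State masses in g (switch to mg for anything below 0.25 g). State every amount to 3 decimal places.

galactose 12.373 g; sodium pyruvate 13.777 g; gellan gum 46.069 g; L-proline 6.134 g

Ratio of target to recipe volume: 3510 / 400 = 8.775.
galactose: 1.41 g × (3510 mL / 400 mL) = 12.373 g
sodium pyruvate: 1.57 g × (3510 mL / 400 mL) = 13.777 g
gellan gum: 5.25 g × (3510 mL / 400 mL) = 46.069 g
L-proline: 0.699 g × (3510 mL / 400 mL) = 6.134 g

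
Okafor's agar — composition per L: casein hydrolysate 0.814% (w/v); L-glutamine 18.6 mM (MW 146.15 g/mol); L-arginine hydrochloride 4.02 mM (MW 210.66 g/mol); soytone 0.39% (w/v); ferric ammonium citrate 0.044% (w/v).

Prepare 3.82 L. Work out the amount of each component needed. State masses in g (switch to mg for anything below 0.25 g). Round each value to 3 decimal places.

casein hydrolysate 31.095 g; L-glutamine 10.384 g; L-arginine hydrochloride 3.235 g; soytone 14.898 g; ferric ammonium citrate 1.681 g

Working volume: 3.82 L.
casein hydrolysate: 0.814% w/v = 8.14 g/L → 8.14 × 3.82 L = 31.095 g
L-glutamine: 18.6 mmol/L × 146.15 g/mol × 3.82 L ÷ 1000 = 10.384 g
L-arginine hydrochloride: 4.02 mmol/L × 210.66 g/mol × 3.82 L ÷ 1000 = 3.235 g
soytone: 0.39 g per 100 mL × 3820 mL ÷ 100 = 14.898 g
ferric ammonium citrate: 0.044% w/v = 0.44 g/L → 0.44 × 3.82 L = 1.681 g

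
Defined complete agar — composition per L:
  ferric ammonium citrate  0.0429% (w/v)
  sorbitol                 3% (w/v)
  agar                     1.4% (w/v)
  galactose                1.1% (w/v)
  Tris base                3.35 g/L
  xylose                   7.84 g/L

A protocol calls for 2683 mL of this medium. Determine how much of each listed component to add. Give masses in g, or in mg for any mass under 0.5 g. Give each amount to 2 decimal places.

Scale factor relative to 1 L: 2.683.
ferric ammonium citrate: 0.0429% w/v = 0.429 g/L → 0.429 × 2.683 L = 1.15 g
sorbitol: 3% w/v = 30 g/L → 30 × 2.683 L = 80.49 g
agar: 1.4 g per 100 mL × 2683 mL ÷ 100 = 37.56 g
galactose: 1.1% w/v = 11 g/L → 11 × 2.683 L = 29.51 g
Tris base: 3.35 g/L × 2.683 L = 8.99 g
xylose: 7.84 g/L × 2.683 L = 21.03 g

ferric ammonium citrate 1.15 g; sorbitol 80.49 g; agar 37.56 g; galactose 29.51 g; Tris base 8.99 g; xylose 21.03 g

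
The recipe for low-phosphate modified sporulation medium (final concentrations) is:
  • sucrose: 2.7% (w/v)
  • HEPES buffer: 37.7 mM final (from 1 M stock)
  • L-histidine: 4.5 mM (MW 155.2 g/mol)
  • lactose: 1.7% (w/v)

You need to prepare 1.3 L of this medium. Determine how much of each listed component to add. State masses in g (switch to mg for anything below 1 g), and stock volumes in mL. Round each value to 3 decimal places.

sucrose 35.100 g; HEPES buffer 49.010 mL; L-histidine 907.920 mg; lactose 22.100 g

Working volume: 1.3 L.
sucrose: 2.7 g per 100 mL × 1300 mL ÷ 100 = 35.100 g
HEPES buffer: C1V1 = C2V2 → 37.7 mM × 1300 mL ÷ 1000 mM = 49.010 mL
L-histidine: 4.5 mmol/L × 155.2 mg/mmol × 1.3 L = 907.920 mg
lactose: 1.7 g per 100 mL × 1300 mL ÷ 100 = 22.100 g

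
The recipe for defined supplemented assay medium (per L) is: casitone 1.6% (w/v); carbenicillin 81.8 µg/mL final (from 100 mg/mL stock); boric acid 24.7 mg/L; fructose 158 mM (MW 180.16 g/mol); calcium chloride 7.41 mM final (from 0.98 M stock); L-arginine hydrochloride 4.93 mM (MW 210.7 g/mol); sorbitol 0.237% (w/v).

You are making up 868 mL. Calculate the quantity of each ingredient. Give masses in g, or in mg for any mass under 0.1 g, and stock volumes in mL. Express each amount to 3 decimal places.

Scale factor relative to 1 L: 0.868.
casitone: 1.6 g per 100 mL × 868 mL ÷ 100 = 13.888 g
carbenicillin: C1V1 = C2V2 → 81.8 µg/mL × 868 mL ÷ 100000 µg/mL = 0.710 mL
boric acid: 24.7 mg/L × 0.868 L = 21.440 mg
fructose: 158 mmol/L × 180.16 g/mol × 0.868 L ÷ 1000 = 24.708 g
calcium chloride: V = C2·V2/C1 = 7.41 mM × 868 mL ÷ 980 mM = 6.563 mL
L-arginine hydrochloride: 4.93 mmol/L × 210.7 g/mol × 0.868 L ÷ 1000 = 0.902 g
sorbitol: 0.237 g per 100 mL × 868 mL ÷ 100 = 2.057 g

casitone 13.888 g; carbenicillin 0.710 mL; boric acid 21.440 mg; fructose 24.708 g; calcium chloride 6.563 mL; L-arginine hydrochloride 0.902 g; sorbitol 2.057 g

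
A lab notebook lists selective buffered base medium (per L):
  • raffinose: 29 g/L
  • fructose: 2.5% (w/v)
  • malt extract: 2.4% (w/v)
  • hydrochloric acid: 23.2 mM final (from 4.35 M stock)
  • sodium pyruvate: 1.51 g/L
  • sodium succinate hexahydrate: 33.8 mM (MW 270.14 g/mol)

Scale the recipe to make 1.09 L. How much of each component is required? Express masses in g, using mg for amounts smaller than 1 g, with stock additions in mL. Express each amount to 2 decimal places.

Scale factor relative to 1 L: 1.09.
raffinose: 29 g/L × 1.09 L = 31.61 g
fructose: 2.5 g per 100 mL × 1090 mL ÷ 100 = 27.25 g
malt extract: 2.4% w/v = 24 g/L → 24 × 1.09 L = 26.16 g
hydrochloric acid: dilute stock: 23.2 mM × 1090 mL ÷ 4350 mM = 5.81 mL
sodium pyruvate: 1.51 g/L × 1.09 L = 1.65 g
sodium succinate hexahydrate: 33.8 mmol/L × 270.14 g/mol × 1.09 L ÷ 1000 = 9.95 g

raffinose 31.61 g; fructose 27.25 g; malt extract 26.16 g; hydrochloric acid 5.81 mL; sodium pyruvate 1.65 g; sodium succinate hexahydrate 9.95 g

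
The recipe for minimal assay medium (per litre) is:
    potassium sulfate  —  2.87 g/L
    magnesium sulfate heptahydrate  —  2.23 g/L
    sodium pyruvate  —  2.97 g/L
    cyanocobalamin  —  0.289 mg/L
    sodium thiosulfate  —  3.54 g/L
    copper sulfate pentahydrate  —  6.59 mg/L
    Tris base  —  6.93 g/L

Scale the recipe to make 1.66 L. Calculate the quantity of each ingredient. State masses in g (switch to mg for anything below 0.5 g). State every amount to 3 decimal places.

Scale factor relative to 1 L: 1.66.
potassium sulfate: 2.87 g/L × 1.66 L = 4.764 g
magnesium sulfate heptahydrate: 2.23 g/L × 1.66 L = 3.702 g
sodium pyruvate: 2.97 g/L × 1.66 L = 4.930 g
cyanocobalamin: 0.289 mg/L × 1.66 L = 0.480 mg
sodium thiosulfate: 3.54 g/L × 1.66 L = 5.876 g
copper sulfate pentahydrate: 6.59 mg/L × 1.66 L = 10.939 mg
Tris base: 6.93 g/L × 1.66 L = 11.504 g

potassium sulfate 4.764 g; magnesium sulfate heptahydrate 3.702 g; sodium pyruvate 4.930 g; cyanocobalamin 0.480 mg; sodium thiosulfate 5.876 g; copper sulfate pentahydrate 10.939 mg; Tris base 11.504 g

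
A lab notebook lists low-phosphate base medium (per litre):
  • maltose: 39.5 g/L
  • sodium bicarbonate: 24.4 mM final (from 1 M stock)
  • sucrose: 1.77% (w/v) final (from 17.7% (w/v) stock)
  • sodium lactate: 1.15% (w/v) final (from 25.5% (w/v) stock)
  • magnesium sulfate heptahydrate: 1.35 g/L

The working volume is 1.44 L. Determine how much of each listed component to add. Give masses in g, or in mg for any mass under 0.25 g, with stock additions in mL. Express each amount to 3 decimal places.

maltose 56.880 g; sodium bicarbonate 35.136 mL; sucrose 144.000 mL; sodium lactate 64.941 mL; magnesium sulfate heptahydrate 1.944 g

Working volume: 1.44 L.
maltose: 39.5 g/L × 1.44 L = 56.880 g
sodium bicarbonate: C1V1 = C2V2 → 24.4 mM × 1440 mL ÷ 1000 mM = 35.136 mL
sucrose: V = C2·V2/C1 = 1.77% ÷ 17.7% × 1440 mL = 144.000 mL
sodium lactate: C1V1 = C2V2 → 1.15% ÷ 25.5% × 1440 mL = 64.941 mL
magnesium sulfate heptahydrate: 1.35 g/L × 1.44 L = 1.944 g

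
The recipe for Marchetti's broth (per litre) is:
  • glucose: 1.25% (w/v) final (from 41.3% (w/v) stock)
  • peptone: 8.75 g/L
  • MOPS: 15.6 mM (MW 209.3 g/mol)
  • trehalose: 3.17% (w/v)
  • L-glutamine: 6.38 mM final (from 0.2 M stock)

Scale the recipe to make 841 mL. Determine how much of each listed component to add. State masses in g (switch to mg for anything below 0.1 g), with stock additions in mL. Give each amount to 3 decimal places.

Scale factor relative to 1 L: 0.841.
glucose: dilute stock: 1.25% ÷ 41.3% × 841 mL = 25.454 mL
peptone: 8.75 g/L × 0.841 L = 7.359 g
MOPS: 15.6 mmol/L × 209.3 g/mol × 0.841 L ÷ 1000 = 2.746 g
trehalose: 3.17 g per 100 mL × 841 mL ÷ 100 = 26.660 g
L-glutamine: V = C2·V2/C1 = 6.38 mM × 841 mL ÷ 200 mM = 26.828 mL

glucose 25.454 mL; peptone 7.359 g; MOPS 2.746 g; trehalose 26.660 g; L-glutamine 26.828 mL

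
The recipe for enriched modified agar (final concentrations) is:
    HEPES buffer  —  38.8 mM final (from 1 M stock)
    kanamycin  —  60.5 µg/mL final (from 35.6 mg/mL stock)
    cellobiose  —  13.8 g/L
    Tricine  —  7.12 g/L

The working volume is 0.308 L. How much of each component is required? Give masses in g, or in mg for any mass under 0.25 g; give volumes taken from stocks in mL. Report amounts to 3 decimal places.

HEPES buffer 11.950 mL; kanamycin 0.523 mL; cellobiose 4.250 g; Tricine 2.193 g

Scale factor relative to 1 L: 0.308.
HEPES buffer: C1V1 = C2V2 → 38.8 mM × 308 mL ÷ 1000 mM = 11.950 mL
kanamycin: dilute stock: 60.5 µg/mL × 308 mL ÷ 35600 µg/mL = 0.523 mL
cellobiose: 13.8 g/L × 0.308 L = 4.250 g
Tricine: 7.12 g/L × 0.308 L = 2.193 g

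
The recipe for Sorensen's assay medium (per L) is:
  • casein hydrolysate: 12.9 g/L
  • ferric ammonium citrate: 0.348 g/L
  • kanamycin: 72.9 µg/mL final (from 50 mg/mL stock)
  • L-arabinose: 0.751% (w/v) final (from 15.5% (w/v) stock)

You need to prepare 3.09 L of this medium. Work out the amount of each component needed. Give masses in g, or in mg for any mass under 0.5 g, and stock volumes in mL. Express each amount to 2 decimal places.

casein hydrolysate 39.86 g; ferric ammonium citrate 1.08 g; kanamycin 4.51 mL; L-arabinose 149.72 mL

Scale factor relative to 1 L: 3.09.
casein hydrolysate: 12.9 g/L × 3.09 L = 39.86 g
ferric ammonium citrate: 0.348 g/L × 3.09 L = 1.08 g
kanamycin: C1V1 = C2V2 → 72.9 µg/mL × 3090 mL ÷ 50000 µg/mL = 4.51 mL
L-arabinose: C1V1 = C2V2 → 0.751% ÷ 15.5% × 3090 mL = 149.72 mL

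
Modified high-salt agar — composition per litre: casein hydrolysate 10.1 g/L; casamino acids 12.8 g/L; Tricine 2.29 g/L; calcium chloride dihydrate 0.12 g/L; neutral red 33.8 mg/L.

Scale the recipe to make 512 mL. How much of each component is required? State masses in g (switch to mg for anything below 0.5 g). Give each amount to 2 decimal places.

Working volume: 512 mL = 0.512 L.
casein hydrolysate: 10.1 g/L × 0.512 L = 5.17 g
casamino acids: 12.8 g/L × 0.512 L = 6.55 g
Tricine: 2.29 g/L × 0.512 L = 1.17 g
calcium chloride dihydrate: 0.12 g/L × 0.512 L = 0.06144 g = 61.44 mg
neutral red: 33.8 mg/L × 0.512 L = 17.31 mg

casein hydrolysate 5.17 g; casamino acids 6.55 g; Tricine 1.17 g; calcium chloride dihydrate 61.44 mg; neutral red 17.31 mg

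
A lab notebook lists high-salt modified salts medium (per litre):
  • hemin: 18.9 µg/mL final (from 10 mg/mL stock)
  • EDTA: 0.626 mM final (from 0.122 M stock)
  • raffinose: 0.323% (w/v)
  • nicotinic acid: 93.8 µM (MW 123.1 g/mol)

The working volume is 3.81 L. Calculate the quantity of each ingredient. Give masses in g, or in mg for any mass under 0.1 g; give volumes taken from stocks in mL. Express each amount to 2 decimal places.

Scale factor relative to 1 L: 3.81.
hemin: C1V1 = C2V2 → 18.9 µg/mL × 3810 mL ÷ 10000 µg/mL = 7.20 mL
EDTA: V = C2·V2/C1 = 0.626 mM × 3810 mL ÷ 122 mM = 19.55 mL
raffinose: 0.323% w/v = 3.23 g/L → 3.23 × 3.81 L = 12.31 g
nicotinic acid: 93.8 µmol/L × 123.1 g/mol × 3.81 L ÷ 1000 = 43.99 mg

hemin 7.20 mL; EDTA 19.55 mL; raffinose 12.31 g; nicotinic acid 43.99 mg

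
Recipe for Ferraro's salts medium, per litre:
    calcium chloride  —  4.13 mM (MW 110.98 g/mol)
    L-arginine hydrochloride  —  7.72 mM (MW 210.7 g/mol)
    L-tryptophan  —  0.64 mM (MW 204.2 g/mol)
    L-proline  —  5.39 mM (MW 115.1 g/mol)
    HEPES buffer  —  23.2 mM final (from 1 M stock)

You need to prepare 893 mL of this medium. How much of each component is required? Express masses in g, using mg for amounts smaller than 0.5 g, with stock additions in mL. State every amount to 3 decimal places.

Working volume: 893 mL = 0.893 L.
calcium chloride: 4.13 mmol/L × 110.98 mg/mmol × 0.893 L = 409.304 mg
L-arginine hydrochloride: 7.72 mmol/L × 210.7 g/mol × 0.893 L ÷ 1000 = 1.453 g
L-tryptophan: 0.64 mmol/L × 204.2 mg/mmol × 0.893 L = 116.704 mg
L-proline: 5.39 mmol/L × 115.1 g/mol × 0.893 L ÷ 1000 = 0.554 g
HEPES buffer: C1V1 = C2V2 → 23.2 mM × 893 mL ÷ 1000 mM = 20.718 mL

calcium chloride 409.304 mg; L-arginine hydrochloride 1.453 g; L-tryptophan 116.704 mg; L-proline 0.554 g; HEPES buffer 20.718 mL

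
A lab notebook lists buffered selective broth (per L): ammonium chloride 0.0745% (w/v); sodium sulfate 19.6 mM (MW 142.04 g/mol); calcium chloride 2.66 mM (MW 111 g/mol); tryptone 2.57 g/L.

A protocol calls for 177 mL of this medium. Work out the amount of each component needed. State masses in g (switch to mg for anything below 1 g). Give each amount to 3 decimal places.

Target volume = 177 mL = 0.177 L.
ammonium chloride: 0.0745% w/v = 0.745 g/L → 0.745 × 0.177 L = 0.131865 g = 131.865 mg
sodium sulfate: 19.6 mmol/L × 142.04 mg/mmol × 0.177 L = 492.765 mg
calcium chloride: 2.66 mmol/L × 111 mg/mmol × 0.177 L = 52.261 mg
tryptone: 2.57 g/L × 0.177 L = 0.45489 g = 454.890 mg

ammonium chloride 131.865 mg; sodium sulfate 492.765 mg; calcium chloride 52.261 mg; tryptone 454.890 mg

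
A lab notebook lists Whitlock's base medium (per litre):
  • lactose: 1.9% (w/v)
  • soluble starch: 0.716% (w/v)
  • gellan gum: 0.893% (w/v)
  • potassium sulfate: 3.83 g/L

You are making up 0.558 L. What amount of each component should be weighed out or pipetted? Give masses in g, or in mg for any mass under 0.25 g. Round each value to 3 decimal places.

lactose 10.602 g; soluble starch 3.995 g; gellan gum 4.983 g; potassium sulfate 2.137 g

Scale factor relative to 1 L: 0.558.
lactose: 1.9% w/v = 19 g/L → 19 × 0.558 L = 10.602 g
soluble starch: 0.716 g per 100 mL × 558 mL ÷ 100 = 3.995 g
gellan gum: 0.893% w/v = 8.93 g/L → 8.93 × 0.558 L = 4.983 g
potassium sulfate: 3.83 g/L × 0.558 L = 2.137 g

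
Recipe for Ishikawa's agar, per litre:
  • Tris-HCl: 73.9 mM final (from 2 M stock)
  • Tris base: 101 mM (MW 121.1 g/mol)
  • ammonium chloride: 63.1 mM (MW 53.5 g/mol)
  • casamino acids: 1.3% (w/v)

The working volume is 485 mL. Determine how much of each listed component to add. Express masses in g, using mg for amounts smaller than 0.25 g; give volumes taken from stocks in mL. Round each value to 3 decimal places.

Working volume: 485 mL = 0.485 L.
Tris-HCl: C1V1 = C2V2 → 73.9 mM × 485 mL ÷ 2000 mM = 17.921 mL
Tris base: 101 mmol/L × 121.1 g/mol × 0.485 L ÷ 1000 = 5.932 g
ammonium chloride: 63.1 mmol/L × 53.5 g/mol × 0.485 L ÷ 1000 = 1.637 g
casamino acids: 1.3% w/v = 13 g/L → 13 × 0.485 L = 6.305 g

Tris-HCl 17.921 mL; Tris base 5.932 g; ammonium chloride 1.637 g; casamino acids 6.305 g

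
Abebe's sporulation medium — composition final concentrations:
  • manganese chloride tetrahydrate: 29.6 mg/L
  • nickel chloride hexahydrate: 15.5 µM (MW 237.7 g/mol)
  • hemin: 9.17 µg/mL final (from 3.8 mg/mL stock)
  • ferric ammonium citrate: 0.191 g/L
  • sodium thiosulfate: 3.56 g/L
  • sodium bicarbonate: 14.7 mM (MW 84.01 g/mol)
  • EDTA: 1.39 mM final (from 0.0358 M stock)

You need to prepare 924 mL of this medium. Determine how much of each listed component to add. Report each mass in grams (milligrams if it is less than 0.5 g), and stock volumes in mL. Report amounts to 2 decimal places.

Working volume: 924 mL = 0.924 L.
manganese chloride tetrahydrate: 29.6 mg/L × 0.924 L = 27.35 mg
nickel chloride hexahydrate: 15.5 µmol/L × 237.7 g/mol × 0.924 L ÷ 1000 = 3.40 mg
hemin: C1V1 = C2V2 → 9.17 µg/mL × 924 mL ÷ 3800 µg/mL = 2.23 mL
ferric ammonium citrate: 0.191 g/L × 0.924 L = 0.176484 g = 176.48 mg
sodium thiosulfate: 3.56 g/L × 0.924 L = 3.29 g
sodium bicarbonate: 14.7 mmol/L × 84.01 g/mol × 0.924 L ÷ 1000 = 1.14 g
EDTA: dilute stock: 1.39 mM × 924 mL ÷ 35.8 mM = 35.88 mL

manganese chloride tetrahydrate 27.35 mg; nickel chloride hexahydrate 3.40 mg; hemin 2.23 mL; ferric ammonium citrate 176.48 mg; sodium thiosulfate 3.29 g; sodium bicarbonate 1.14 g; EDTA 35.88 mL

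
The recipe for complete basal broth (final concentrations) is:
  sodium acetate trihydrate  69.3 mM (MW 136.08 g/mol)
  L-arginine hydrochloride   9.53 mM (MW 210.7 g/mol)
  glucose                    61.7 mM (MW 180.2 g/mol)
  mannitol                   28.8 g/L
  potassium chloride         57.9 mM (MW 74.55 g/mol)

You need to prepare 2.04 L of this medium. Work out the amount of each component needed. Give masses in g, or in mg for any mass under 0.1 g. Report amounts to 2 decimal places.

Scale factor relative to 1 L: 2.04.
sodium acetate trihydrate: 69.3 mmol/L × 136.08 g/mol × 2.04 L ÷ 1000 = 19.24 g
L-arginine hydrochloride: 9.53 mmol/L × 210.7 g/mol × 2.04 L ÷ 1000 = 4.10 g
glucose: 61.7 mmol/L × 180.2 g/mol × 2.04 L ÷ 1000 = 22.68 g
mannitol: 28.8 g/L × 2.04 L = 58.75 g
potassium chloride: 57.9 mmol/L × 74.55 g/mol × 2.04 L ÷ 1000 = 8.81 g

sodium acetate trihydrate 19.24 g; L-arginine hydrochloride 4.10 g; glucose 22.68 g; mannitol 58.75 g; potassium chloride 8.81 g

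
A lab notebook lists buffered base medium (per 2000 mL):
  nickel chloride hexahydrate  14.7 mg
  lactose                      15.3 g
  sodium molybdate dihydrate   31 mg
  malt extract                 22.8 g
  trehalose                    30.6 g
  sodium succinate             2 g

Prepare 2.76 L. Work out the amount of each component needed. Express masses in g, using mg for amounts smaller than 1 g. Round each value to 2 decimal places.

Ratio of target to recipe volume: 2760 / 2000 = 1.38.
nickel chloride hexahydrate: 14.7 mg × (2760 mL / 2000 mL) = 20.29 mg
lactose: 15.3 g × (2760 mL / 2000 mL) = 21.11 g
sodium molybdate dihydrate: 31 mg × (2760 mL / 2000 mL) = 42.78 mg
malt extract: 22.8 g × (2760 mL / 2000 mL) = 31.46 g
trehalose: 30.6 g × (2760 mL / 2000 mL) = 42.23 g
sodium succinate: 2 g × (2760 mL / 2000 mL) = 2.76 g

nickel chloride hexahydrate 20.29 mg; lactose 21.11 g; sodium molybdate dihydrate 42.78 mg; malt extract 31.46 g; trehalose 42.23 g; sodium succinate 2.76 g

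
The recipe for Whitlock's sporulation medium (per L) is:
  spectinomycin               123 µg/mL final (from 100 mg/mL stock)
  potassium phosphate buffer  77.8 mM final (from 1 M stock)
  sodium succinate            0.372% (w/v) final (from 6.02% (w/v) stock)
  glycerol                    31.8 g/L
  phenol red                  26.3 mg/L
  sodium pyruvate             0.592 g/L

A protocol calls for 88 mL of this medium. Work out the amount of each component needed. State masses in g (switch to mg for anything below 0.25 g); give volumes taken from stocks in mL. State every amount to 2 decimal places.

spectinomycin 0.11 mL; potassium phosphate buffer 6.85 mL; sodium succinate 5.44 mL; glycerol 2.80 g; phenol red 2.31 mg; sodium pyruvate 52.10 mg

Scale factor relative to 1 L: 0.088.
spectinomycin: C1V1 = C2V2 → 123 µg/mL × 88 mL ÷ 100000 µg/mL = 0.11 mL
potassium phosphate buffer: V = C2·V2/C1 = 77.8 mM × 88 mL ÷ 1000 mM = 6.85 mL
sodium succinate: dilute stock: 0.372% ÷ 6.02% × 88 mL = 5.44 mL
glycerol: 31.8 g/L × 0.088 L = 2.80 g
phenol red: 26.3 mg/L × 0.088 L = 2.31 mg
sodium pyruvate: 0.592 g/L × 0.088 L = 0.052096 g = 52.10 mg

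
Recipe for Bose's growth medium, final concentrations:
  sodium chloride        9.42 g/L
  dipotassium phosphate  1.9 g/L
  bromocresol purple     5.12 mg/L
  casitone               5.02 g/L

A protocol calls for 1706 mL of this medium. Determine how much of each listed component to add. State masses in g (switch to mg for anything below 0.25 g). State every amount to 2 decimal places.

Scale factor relative to 1 L: 1.706.
sodium chloride: 9.42 g/L × 1.706 L = 16.07 g
dipotassium phosphate: 1.9 g/L × 1.706 L = 3.24 g
bromocresol purple: 5.12 mg/L × 1.706 L = 8.73 mg
casitone: 5.02 g/L × 1.706 L = 8.56 g

sodium chloride 16.07 g; dipotassium phosphate 3.24 g; bromocresol purple 8.73 mg; casitone 8.56 g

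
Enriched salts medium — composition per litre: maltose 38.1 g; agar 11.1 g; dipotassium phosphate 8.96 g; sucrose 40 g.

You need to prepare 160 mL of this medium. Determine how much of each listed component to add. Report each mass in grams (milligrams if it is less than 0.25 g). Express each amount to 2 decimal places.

Scale factor = 160 mL / 1000 mL = 0.16.
maltose: 38.1 g × (160 mL / 1000 mL) = 6.10 g
agar: 11.1 g × (160 mL / 1000 mL) = 1.78 g
dipotassium phosphate: 8.96 g × (160 mL / 1000 mL) = 1.43 g
sucrose: 40 g × (160 mL / 1000 mL) = 6.40 g

maltose 6.10 g; agar 1.78 g; dipotassium phosphate 1.43 g; sucrose 6.40 g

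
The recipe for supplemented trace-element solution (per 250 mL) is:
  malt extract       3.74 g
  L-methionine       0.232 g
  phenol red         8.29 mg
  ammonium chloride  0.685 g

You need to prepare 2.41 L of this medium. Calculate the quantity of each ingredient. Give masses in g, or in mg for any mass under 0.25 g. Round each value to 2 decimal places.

malt extract 36.05 g; L-methionine 2.24 g; phenol red 79.92 mg; ammonium chloride 6.60 g

Ratio of target to recipe volume: 2410 / 250 = 9.64.
malt extract: 3.74 g × (2410 mL / 250 mL) = 36.05 g
L-methionine: 0.232 g × (2410 mL / 250 mL) = 2.24 g
phenol red: 8.29 mg × (2410 mL / 250 mL) = 79.92 mg
ammonium chloride: 0.685 g × (2410 mL / 250 mL) = 6.60 g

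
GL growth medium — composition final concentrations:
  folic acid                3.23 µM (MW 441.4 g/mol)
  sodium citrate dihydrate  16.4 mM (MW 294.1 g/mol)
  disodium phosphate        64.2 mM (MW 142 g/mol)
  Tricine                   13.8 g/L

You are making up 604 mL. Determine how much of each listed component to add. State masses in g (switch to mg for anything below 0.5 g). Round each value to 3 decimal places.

Scale factor relative to 1 L: 0.604.
folic acid: 3.23 µmol/L × 441.4 g/mol × 0.604 L ÷ 1000 = 0.861 mg
sodium citrate dihydrate: 16.4 mmol/L × 294.1 g/mol × 0.604 L ÷ 1000 = 2.913 g
disodium phosphate: 64.2 mmol/L × 142 g/mol × 0.604 L ÷ 1000 = 5.506 g
Tricine: 13.8 g/L × 0.604 L = 8.335 g

folic acid 0.861 mg; sodium citrate dihydrate 2.913 g; disodium phosphate 5.506 g; Tricine 8.335 g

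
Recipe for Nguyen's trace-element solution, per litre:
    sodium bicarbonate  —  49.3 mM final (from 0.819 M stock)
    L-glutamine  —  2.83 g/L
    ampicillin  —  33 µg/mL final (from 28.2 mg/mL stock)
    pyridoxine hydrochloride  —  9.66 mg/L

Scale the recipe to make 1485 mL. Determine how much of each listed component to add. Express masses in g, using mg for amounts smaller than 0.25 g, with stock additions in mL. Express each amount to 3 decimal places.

Target volume = 1485 mL = 1.485 L.
sodium bicarbonate: dilute stock: 49.3 mM × 1485 mL ÷ 819 mM = 89.390 mL
L-glutamine: 2.83 g/L × 1.485 L = 4.203 g
ampicillin: V = C2·V2/C1 = 33 µg/mL × 1485 mL ÷ 28200 µg/mL = 1.738 mL
pyridoxine hydrochloride: 9.66 mg/L × 1.485 L = 14.345 mg

sodium bicarbonate 89.390 mL; L-glutamine 4.203 g; ampicillin 1.738 mL; pyridoxine hydrochloride 14.345 mg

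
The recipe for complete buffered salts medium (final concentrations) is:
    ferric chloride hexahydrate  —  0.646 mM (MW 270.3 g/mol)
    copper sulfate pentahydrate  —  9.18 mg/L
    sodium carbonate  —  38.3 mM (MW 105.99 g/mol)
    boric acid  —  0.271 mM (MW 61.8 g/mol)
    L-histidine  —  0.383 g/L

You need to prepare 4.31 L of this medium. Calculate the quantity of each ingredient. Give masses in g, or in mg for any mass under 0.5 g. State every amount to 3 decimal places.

ferric chloride hexahydrate 0.753 g; copper sulfate pentahydrate 39.566 mg; sodium carbonate 17.496 g; boric acid 72.183 mg; L-histidine 1.651 g

Scale factor relative to 1 L: 4.31.
ferric chloride hexahydrate: 0.646 mmol/L × 270.3 g/mol × 4.31 L ÷ 1000 = 0.753 g
copper sulfate pentahydrate: 9.18 mg/L × 4.31 L = 39.566 mg
sodium carbonate: 38.3 mmol/L × 105.99 g/mol × 4.31 L ÷ 1000 = 17.496 g
boric acid: 0.271 mmol/L × 61.8 mg/mmol × 4.31 L = 72.183 mg
L-histidine: 0.383 g/L × 4.31 L = 1.651 g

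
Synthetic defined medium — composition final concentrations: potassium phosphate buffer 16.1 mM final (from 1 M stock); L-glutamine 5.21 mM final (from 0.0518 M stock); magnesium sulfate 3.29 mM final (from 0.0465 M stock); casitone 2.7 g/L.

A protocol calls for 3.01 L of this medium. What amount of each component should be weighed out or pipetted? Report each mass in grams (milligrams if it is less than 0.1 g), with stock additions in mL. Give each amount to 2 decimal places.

potassium phosphate buffer 48.46 mL; L-glutamine 302.74 mL; magnesium sulfate 212.97 mL; casitone 8.13 g

Scale factor relative to 1 L: 3.01.
potassium phosphate buffer: dilute stock: 16.1 mM × 3010 mL ÷ 1000 mM = 48.46 mL
L-glutamine: C1V1 = C2V2 → 5.21 mM × 3010 mL ÷ 51.8 mM = 302.74 mL
magnesium sulfate: V = C2·V2/C1 = 3.29 mM × 3010 mL ÷ 46.5 mM = 212.97 mL
casitone: 2.7 g/L × 3.01 L = 8.13 g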